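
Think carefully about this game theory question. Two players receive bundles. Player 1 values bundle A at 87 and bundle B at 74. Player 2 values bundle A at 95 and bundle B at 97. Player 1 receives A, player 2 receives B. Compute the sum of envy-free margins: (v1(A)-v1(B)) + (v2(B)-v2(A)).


Step 1: Player 1's margin = v1(A) - v1(B) = 87 - 74 = 13
Step 2: Player 2's margin = v2(B) - v2(A) = 97 - 95 = 2
Step 3: Total margin = 13 + 2 = 15

15


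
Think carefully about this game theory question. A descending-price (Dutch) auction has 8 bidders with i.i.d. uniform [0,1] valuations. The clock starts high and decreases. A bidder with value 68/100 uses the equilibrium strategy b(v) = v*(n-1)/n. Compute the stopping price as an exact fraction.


Step 1: Dutch auctions are strategically equivalent to first-price auctions
Step 2: The equilibrium bid is b(v) = v*(n-1)/n
Step 3: b = 17/25 * 7/8
Step 4: b = 119/200

119/200


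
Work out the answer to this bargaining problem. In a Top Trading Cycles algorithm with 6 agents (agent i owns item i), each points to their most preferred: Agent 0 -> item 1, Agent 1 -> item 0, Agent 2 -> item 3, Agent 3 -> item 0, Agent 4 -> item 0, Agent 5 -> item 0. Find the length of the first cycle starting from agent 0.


Step 1: Trace the pointer graph from agent 0: 0 -> 1 -> 0
Step 2: A cycle is detected when we revisit agent 0
Step 3: The cycle is: 0 -> 1 -> 0
Step 4: Cycle length = 2

2


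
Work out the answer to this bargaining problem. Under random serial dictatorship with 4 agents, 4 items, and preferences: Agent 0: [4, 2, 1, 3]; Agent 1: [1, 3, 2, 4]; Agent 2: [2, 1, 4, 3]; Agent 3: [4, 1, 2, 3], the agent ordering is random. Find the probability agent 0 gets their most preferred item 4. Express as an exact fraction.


Step 1: Agent 0 wants item 4
Step 2: There are 24 possible orderings of agents
Step 3: In 12 orderings, agent 0 gets item 4
Step 4: Probability = 12/24 = 1/2

1/2


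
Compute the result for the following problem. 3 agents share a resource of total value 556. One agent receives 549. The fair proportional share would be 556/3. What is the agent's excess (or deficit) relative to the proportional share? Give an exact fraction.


Step 1: Proportional share = 556/3
Step 2: Agent's actual allocation = 549
Step 3: Excess = 549 - 556/3 = 1091/3

1091/3


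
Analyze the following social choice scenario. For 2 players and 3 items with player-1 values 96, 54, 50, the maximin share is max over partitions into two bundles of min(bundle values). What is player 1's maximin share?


Step 1: Item values = 96, 54, 50
Step 2: Enumerate all 2-bundle partitions and take the smaller bundle:
  Partition 1: {96} vs {54,50} -> bundles 96, 104; min = 96
  Partition 2: {54} vs {96,50} -> bundles 54, 146; min = 54
  Partition 3: {50} vs {96,54} -> bundles 50, 150; min = 50
Step 3: MMS = max(96, 54, 50) = 96

96


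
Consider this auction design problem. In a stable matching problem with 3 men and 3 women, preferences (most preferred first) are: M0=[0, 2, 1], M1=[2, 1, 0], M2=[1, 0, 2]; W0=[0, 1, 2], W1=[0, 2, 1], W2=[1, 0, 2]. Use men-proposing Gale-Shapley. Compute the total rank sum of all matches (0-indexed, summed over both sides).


Step 1: Run Gale-Shapley (men propose, women hold best offer):
  M0 proposes to W0; she accepts
  M1 proposes to W2; she accepts
  M2 proposes to W1; she accepts
Step 2: Final matching: W0-M0, W1-M2, W2-M1
Step 3: 0-indexed ranks (man's rank of his match, then woman's): 0 + 0 + 0 + 1 + 0 + 0
Step 4: Total rank sum = 1

1


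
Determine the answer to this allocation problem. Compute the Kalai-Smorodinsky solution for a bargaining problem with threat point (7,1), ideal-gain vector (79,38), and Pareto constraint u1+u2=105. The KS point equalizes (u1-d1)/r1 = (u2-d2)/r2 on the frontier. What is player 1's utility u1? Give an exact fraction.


Step 1: At the KS point, (u1-d1)/r1 = (u2-d2)/r2 = t and u1+u2 = 105
Step 2: u1 = d1 + r1*t and u2 = d2 + r2*t, so (d1 + r1*t) + (d2 + r2*t) = 105
Step 3: t = (105 - 7 - 1)/(79 + 38) = 97/117
Step 4: u1 = d1 + r1*t = 7 + 79 * 97/117 = 8482/117
Step 5: (Check: u2 = d2 + r2*t = 3803/117; u1+u2 = 8482/117 + 3803/117 = 105, on the frontier.)

8482/117


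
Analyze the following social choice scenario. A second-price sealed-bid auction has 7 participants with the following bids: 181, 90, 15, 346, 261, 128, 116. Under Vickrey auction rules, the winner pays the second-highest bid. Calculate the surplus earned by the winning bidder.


Step 1: Sort bids in descending order: 346, 261, 181, 128, 116, 90, 15
Step 2: The winning bid is the highest: 346
Step 3: The payment equals the second-highest bid: 261
Step 4: Surplus = winner's bid - payment = 346 - 261 = 85

85


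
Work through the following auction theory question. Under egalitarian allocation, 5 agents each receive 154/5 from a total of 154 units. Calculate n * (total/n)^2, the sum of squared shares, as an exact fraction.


Step 1: Each agent's share = 154/5
Step 2: Square of each share = (154/5)^2 = 23716/25
Step 3: Sum of squares = 5 * 23716/25 = 23716/5

23716/5


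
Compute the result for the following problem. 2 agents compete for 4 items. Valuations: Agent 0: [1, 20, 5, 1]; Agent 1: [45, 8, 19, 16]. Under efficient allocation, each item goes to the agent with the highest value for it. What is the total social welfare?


Step 1: For each item, find the maximum value among all agents.
Step 2: Item 0 -> Agent 1 (value 45)
Step 3: Item 1 -> Agent 0 (value 20)
Step 4: Item 2 -> Agent 1 (value 19)
Step 5: Item 3 -> Agent 1 (value 16)
Step 6: Total welfare = 45 + 20 + 19 + 16 = 100

100


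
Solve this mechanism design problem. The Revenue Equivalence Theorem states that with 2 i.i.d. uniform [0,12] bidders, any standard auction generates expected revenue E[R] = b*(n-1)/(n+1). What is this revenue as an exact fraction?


Step 1: By Revenue Equivalence, expected revenue = b*(n-1)/(n+1)
Step 2: Substituting n = 2, b = 12
Step 3: Revenue = 12*(2-1)/(2+1) = 12*1/3
Step 4: Revenue = 12/3 = 4

4


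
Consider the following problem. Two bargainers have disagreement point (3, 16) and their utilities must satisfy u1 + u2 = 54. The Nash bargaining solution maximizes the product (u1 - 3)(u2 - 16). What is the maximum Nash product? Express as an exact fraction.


Step 1: The Nash solution splits surplus symmetrically above the disagreement point
Step 2: u1 = (total + d1 - d2)/2 = (54 + 3 - 16)/2 = 41/2
Step 3: u2 = (total - d1 + d2)/2 = (54 - 3 + 16)/2 = 67/2
Step 4: Nash product = (41/2 - 3) * (67/2 - 16)
Step 5: = 35/2 * 35/2 = 1225/4

1225/4


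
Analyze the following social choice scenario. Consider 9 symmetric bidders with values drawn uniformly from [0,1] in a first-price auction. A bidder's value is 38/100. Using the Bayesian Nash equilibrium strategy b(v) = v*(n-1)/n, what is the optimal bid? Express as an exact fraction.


Step 1: The symmetric BNE bidding function is b(v) = v * (n-1) / n
Step 2: Substitute v = 19/50 and n = 9
Step 3: b = 19/50 * 8/9
Step 4: b = 76/225

76/225


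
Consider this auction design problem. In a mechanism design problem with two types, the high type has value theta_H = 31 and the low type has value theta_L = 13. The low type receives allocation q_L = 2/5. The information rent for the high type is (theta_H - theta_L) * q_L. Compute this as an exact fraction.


Step 1: theta_H - theta_L = 31 - 13 = 18
Step 2: Information rent = (theta_H - theta_L) * q_L
Step 3: = 18 * 2/5
Step 4: = 36/5

36/5


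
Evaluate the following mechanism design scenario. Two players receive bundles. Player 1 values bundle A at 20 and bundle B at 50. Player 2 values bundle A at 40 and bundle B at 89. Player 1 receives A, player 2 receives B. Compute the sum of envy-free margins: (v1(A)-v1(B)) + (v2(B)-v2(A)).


Step 1: Player 1's margin = v1(A) - v1(B) = 20 - 50 = -30
Step 2: Player 2's margin = v2(B) - v2(A) = 89 - 40 = 49
Step 3: Total margin = -30 + 49 = 19

19


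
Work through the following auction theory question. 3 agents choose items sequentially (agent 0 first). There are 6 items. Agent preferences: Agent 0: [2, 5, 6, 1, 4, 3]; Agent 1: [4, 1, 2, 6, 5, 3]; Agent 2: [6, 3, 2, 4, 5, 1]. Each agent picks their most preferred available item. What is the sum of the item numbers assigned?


Step 1: Agent 0 picks item 2
Step 2: Agent 1 picks item 4
Step 3: Agent 2 picks item 6
Step 4: Sum = 2 + 4 + 6 = 12

12


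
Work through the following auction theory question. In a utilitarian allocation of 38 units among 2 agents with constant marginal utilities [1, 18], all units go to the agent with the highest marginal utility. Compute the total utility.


Step 1: The marginal utilities are [1, 18]
Step 2: The highest marginal utility is 18
Step 3: All 38 units go to that agent
Step 4: Total utility = 18 * 38 = 684

684


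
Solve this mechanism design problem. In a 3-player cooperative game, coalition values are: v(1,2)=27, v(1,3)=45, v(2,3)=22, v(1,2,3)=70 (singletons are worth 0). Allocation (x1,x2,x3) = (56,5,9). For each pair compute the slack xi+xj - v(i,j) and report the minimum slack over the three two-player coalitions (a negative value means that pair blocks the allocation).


Step 1: Slack for coalition (1,2): x1+x2 - v12 = 61 - 27 = 34
Step 2: Slack for coalition (1,3): x1+x3 - v13 = 65 - 45 = 20
Step 3: Slack for coalition (2,3): x2+x3 - v23 = 14 - 22 = -8
Step 4: Minimum slack = min(34, 20, -8) = -8, attained by (2,3); coalition (2,3) can block (slack < 0), so the allocation is not in the core

-8


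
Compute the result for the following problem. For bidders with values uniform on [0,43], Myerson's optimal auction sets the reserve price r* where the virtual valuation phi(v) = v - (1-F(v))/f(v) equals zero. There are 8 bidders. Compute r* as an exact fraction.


Step 1: For U[0,43], F(v) = v/43 and f(v) = 1/43
Step 2: phi(v) = v - (1 - v/43)/(1/43) = v - (43 - v) = 2v - 43
Step 3: Set phi(r*) = 0: 2r* - 43 = 0
Step 4: r* = 43/2 (the number of bidders n = 8 does not enter)

43/2


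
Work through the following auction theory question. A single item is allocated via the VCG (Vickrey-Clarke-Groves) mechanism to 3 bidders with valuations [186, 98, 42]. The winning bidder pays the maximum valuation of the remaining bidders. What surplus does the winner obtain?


Step 1: The winner is the agent with the highest value: agent 0 with value 186
Step 2: Values of other agents: [98, 42]
Step 3: VCG payment = max of others' values = 98
Step 4: Surplus = 186 - 98 = 88

88


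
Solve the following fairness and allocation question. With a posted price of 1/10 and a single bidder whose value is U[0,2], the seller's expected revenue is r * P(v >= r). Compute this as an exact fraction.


Step 1: Posted price r = 1/10, value support [0,2]
Step 2: P(v >= r) = (2 - 1/10)/2 = 19/20
Step 3: Expected revenue = r * P(v >= r) = 1/10 * 19/20
Step 4: Revenue = 19/200

19/200


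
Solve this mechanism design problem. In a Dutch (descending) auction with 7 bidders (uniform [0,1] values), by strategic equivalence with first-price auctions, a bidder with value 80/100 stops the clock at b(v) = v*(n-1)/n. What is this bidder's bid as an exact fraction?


Step 1: Dutch auctions are strategically equivalent to first-price auctions
Step 2: The equilibrium bid is b(v) = v*(n-1)/n
Step 3: b = 4/5 * 6/7
Step 4: b = 24/35

24/35


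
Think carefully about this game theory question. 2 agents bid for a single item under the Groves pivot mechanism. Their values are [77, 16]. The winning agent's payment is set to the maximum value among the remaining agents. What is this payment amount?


Step 1: The efficient winner is agent 0 with value 77
Step 2: Other agents' values: [16]
Step 3: Pivot payment = max(others) = 16
Step 4: The winner pays 16

16


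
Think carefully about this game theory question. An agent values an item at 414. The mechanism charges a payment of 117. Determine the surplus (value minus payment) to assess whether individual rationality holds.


Step 1: Surplus = value - payment = 414 - 117 = 297
Step 2: IR is satisfied (surplus >= 0)

297


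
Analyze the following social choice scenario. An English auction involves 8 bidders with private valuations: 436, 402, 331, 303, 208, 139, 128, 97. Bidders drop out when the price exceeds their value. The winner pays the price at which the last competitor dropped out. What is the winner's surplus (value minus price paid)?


Step 1: Identify the highest value: 436
Step 2: Identify the second-highest value: 402
Step 3: The final price = second-highest value = 402
Step 4: Surplus = 436 - 402 = 34

34


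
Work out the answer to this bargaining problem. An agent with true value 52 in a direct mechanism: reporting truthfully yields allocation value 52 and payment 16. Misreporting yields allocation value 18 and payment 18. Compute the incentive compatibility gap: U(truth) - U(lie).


Step 1: U(truth) = value - payment = 52 - 16 = 36
Step 2: U(lie) = allocation - payment = 18 - 18 = 0
Step 3: IC gap = 36 - 0 = 36

36


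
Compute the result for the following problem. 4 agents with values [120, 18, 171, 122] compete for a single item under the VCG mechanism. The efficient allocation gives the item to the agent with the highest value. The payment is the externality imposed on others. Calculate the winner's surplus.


Step 1: The winner is the agent with the highest value: agent 2 with value 171
Step 2: Values of other agents: [120, 18, 122]
Step 3: VCG payment = max of others' values = 122
Step 4: Surplus = 171 - 122 = 49

49


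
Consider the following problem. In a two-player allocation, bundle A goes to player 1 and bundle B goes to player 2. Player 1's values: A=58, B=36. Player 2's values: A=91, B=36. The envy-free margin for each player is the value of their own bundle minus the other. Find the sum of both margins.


Step 1: Player 1's margin = v1(A) - v1(B) = 58 - 36 = 22
Step 2: Player 2's margin = v2(B) - v2(A) = 36 - 91 = -55
Step 3: Total margin = 22 + -55 = -33

-33


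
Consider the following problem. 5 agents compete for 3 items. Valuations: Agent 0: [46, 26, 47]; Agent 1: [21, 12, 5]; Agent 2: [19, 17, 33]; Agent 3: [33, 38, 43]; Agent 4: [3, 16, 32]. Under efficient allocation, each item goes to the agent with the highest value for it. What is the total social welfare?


Step 1: For each item, find the maximum value among all agents.
Step 2: Item 0 -> Agent 0 (value 46)
Step 3: Item 1 -> Agent 3 (value 38)
Step 4: Item 2 -> Agent 0 (value 47)
Step 5: Total welfare = 46 + 38 + 47 = 131

131


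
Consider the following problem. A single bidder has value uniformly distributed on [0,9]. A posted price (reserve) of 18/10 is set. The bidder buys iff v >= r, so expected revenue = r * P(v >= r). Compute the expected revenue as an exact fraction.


Step 1: Posted price r = 9/5, value support [0,9]
Step 2: P(v >= r) = (9 - 9/5)/9 = 4/5
Step 3: Expected revenue = r * P(v >= r) = 9/5 * 4/5
Step 4: Revenue = 36/25

36/25


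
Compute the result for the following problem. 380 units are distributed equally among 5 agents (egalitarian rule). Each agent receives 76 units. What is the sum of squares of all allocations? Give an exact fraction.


Step 1: Each agent's share = 380/5 = 76
Step 2: Square of each share = (76)^2 = 5776
Step 3: Sum of squares = 5 * 5776 = 28880

28880


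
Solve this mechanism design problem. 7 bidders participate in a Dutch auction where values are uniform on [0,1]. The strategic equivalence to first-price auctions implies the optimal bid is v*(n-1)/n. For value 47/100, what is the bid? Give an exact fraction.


Step 1: Dutch auctions are strategically equivalent to first-price auctions
Step 2: The equilibrium bid is b(v) = v*(n-1)/n
Step 3: b = 47/100 * 6/7
Step 4: b = 141/350

141/350


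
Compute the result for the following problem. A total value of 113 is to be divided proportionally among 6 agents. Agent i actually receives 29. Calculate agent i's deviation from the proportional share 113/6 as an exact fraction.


Step 1: Proportional share = 113/6
Step 2: Agent's actual allocation = 29
Step 3: Excess = 29 - 113/6 = 61/6

61/6


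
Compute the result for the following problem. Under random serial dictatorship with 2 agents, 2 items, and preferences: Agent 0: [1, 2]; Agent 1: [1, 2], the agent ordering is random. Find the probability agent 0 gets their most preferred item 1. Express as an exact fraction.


Step 1: Agent 0 wants item 1
Step 2: There are 2 possible orderings of agents
Step 3: In 1 orderings, agent 0 gets item 1
Step 4: Probability = 1/2

1/2


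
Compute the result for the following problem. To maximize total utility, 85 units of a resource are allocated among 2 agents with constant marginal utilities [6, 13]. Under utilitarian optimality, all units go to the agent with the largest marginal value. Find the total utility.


Step 1: The marginal utilities are [6, 13]
Step 2: The highest marginal utility is 13
Step 3: All 85 units go to that agent
Step 4: Total utility = 13 * 85 = 1105

1105


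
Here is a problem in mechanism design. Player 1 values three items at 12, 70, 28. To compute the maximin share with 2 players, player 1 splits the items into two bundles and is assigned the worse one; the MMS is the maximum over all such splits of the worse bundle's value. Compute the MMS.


Step 1: Item values = 12, 70, 28
Step 2: Enumerate all 2-bundle partitions and take the smaller bundle:
  Partition 1: {12} vs {70,28} -> bundles 12, 98; min = 12
  Partition 2: {70} vs {12,28} -> bundles 70, 40; min = 40
  Partition 3: {28} vs {12,70} -> bundles 28, 82; min = 28
Step 3: MMS = max(12, 40, 28) = 40

40


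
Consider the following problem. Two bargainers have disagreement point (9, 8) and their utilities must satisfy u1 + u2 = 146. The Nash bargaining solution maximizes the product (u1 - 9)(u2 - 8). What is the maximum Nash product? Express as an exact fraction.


Step 1: The Nash solution splits surplus symmetrically above the disagreement point
Step 2: u1 = (total + d1 - d2)/2 = (146 + 9 - 8)/2 = 147/2
Step 3: u2 = (total - d1 + d2)/2 = (146 - 9 + 8)/2 = 145/2
Step 4: Nash product = (147/2 - 9) * (145/2 - 8)
Step 5: = 129/2 * 129/2 = 16641/4

16641/4


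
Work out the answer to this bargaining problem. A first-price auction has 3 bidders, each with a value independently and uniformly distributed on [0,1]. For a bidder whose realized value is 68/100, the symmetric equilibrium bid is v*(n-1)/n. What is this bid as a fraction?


Step 1: The symmetric BNE bidding function is b(v) = v * (n-1) / n
Step 2: Substitute v = 17/25 and n = 3
Step 3: b = 17/25 * 2/3
Step 4: b = 34/75

34/75


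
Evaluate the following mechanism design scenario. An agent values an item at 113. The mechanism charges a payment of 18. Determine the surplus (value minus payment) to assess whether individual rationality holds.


Step 1: Surplus = value - payment = 113 - 18 = 95
Step 2: IR is satisfied (surplus >= 0)

95


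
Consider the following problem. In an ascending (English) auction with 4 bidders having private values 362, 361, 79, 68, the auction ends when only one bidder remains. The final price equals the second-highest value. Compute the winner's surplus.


Step 1: Identify the highest value: 362
Step 2: Identify the second-highest value: 361
Step 3: The final price = second-highest value = 361
Step 4: Surplus = 362 - 361 = 1

1


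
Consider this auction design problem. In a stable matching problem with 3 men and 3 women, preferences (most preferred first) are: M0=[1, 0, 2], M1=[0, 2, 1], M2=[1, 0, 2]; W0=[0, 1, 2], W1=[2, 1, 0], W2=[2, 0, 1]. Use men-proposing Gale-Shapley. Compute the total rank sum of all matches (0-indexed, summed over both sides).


Step 1: Run Gale-Shapley (men propose, women hold best offer):
  M0 proposes to W1; she accepts
  M1 proposes to W0; she accepts
  M2 proposes to W1; she switches from M0
  M0 proposes to W0; she switches from M1
  M1 proposes to W2; she accepts
Step 2: Final matching: W0-M0, W1-M2, W2-M1
Step 3: 0-indexed ranks (man's rank of his match, then woman's): 1 + 0 + 0 + 0 + 1 + 2
Step 4: Total rank sum = 4

4


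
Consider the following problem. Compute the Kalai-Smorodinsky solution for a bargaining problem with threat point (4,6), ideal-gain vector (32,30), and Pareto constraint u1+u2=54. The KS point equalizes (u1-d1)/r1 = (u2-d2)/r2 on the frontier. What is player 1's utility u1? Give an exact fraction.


Step 1: At the KS point, (u1-d1)/r1 = (u2-d2)/r2 = t and u1+u2 = 54
Step 2: u1 = d1 + r1*t and u2 = d2 + r2*t, so (d1 + r1*t) + (d2 + r2*t) = 54
Step 3: t = (54 - 4 - 6)/(32 + 30) = 44/62 = 22/31
Step 4: u1 = d1 + r1*t = 4 + 32 * 22/31 = 828/31
Step 5: (Check: u2 = d2 + r2*t = 846/31; u1+u2 = 828/31 + 846/31 = 54, on the frontier.)

828/31


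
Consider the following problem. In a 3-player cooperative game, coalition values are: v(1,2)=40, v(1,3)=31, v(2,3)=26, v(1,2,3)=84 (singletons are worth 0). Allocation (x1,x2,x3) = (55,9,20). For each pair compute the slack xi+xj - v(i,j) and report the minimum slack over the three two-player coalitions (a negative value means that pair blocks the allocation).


Step 1: Slack for coalition (1,2): x1+x2 - v12 = 64 - 40 = 24
Step 2: Slack for coalition (1,3): x1+x3 - v13 = 75 - 31 = 44
Step 3: Slack for coalition (2,3): x2+x3 - v23 = 29 - 26 = 3
Step 4: Minimum slack = min(24, 44, 3) = 3, attained by (2,3); no pair can gain by deviating, so the allocation is in the core

3


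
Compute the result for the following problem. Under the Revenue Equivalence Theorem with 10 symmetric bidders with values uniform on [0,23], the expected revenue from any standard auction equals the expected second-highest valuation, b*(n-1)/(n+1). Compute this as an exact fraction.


Step 1: By Revenue Equivalence, expected revenue = b*(n-1)/(n+1)
Step 2: Substituting n = 10, b = 23
Step 3: Revenue = 23*(10-1)/(10+1) = 23*9/11
Step 4: Revenue = 207/11

207/11


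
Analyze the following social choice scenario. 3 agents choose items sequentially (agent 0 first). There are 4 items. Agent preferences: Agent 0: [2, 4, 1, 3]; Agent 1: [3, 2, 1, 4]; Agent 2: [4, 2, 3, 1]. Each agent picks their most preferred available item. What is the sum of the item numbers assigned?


Step 1: Agent 0 picks item 2
Step 2: Agent 1 picks item 3
Step 3: Agent 2 picks item 4
Step 4: Sum = 2 + 3 + 4 = 9

9


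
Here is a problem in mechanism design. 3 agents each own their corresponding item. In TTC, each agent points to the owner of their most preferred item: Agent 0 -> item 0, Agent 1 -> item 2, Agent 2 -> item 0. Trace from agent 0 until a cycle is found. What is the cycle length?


Step 1: Trace the pointer graph from agent 0: 0 -> 0
Step 2: A cycle is detected when we revisit agent 0
Step 3: The cycle is: 0 -> 0
Step 4: Cycle length = 1

1


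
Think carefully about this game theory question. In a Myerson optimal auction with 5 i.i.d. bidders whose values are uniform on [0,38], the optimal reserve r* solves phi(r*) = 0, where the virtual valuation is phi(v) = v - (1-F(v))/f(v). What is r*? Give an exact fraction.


Step 1: For U[0,38], F(v) = v/38 and f(v) = 1/38
Step 2: phi(v) = v - (1 - v/38)/(1/38) = v - (38 - v) = 2v - 38
Step 3: Set phi(r*) = 0: 2r* - 38 = 0
Step 4: r* = 38/2 = 19 (the number of bidders n = 5 does not enter)

19


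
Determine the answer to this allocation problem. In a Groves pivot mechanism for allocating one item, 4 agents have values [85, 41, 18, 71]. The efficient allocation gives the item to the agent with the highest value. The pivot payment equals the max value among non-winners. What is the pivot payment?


Step 1: The efficient winner is agent 0 with value 85
Step 2: Other agents' values: [41, 18, 71]
Step 3: Pivot payment = max(others) = 71
Step 4: The winner pays 71

71


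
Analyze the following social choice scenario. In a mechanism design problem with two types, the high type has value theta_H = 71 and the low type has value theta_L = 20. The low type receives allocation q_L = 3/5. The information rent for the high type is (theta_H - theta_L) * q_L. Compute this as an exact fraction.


Step 1: theta_H - theta_L = 71 - 20 = 51
Step 2: Information rent = (theta_H - theta_L) * q_L
Step 3: = 51 * 3/5
Step 4: = 153/5

153/5


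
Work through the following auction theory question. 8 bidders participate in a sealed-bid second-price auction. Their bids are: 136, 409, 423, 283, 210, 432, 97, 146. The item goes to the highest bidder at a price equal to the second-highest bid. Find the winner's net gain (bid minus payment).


Step 1: Sort bids in descending order: 432, 423, 409, 283, 210, 146, 136, 97
Step 2: The winning bid is the highest: 432
Step 3: The payment equals the second-highest bid: 423
Step 4: Surplus = winner's bid - payment = 432 - 423 = 9

9


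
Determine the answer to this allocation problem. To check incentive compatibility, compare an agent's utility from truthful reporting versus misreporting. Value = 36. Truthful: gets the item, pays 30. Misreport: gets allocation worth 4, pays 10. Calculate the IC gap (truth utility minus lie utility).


Step 1: U(truth) = value - payment = 36 - 30 = 6
Step 2: U(lie) = allocation - payment = 4 - 10 = -6
Step 3: IC gap = 6 - (-6) = 12

12


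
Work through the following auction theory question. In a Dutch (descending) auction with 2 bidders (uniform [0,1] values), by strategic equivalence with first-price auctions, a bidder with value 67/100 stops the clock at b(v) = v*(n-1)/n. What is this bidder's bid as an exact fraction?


Step 1: Dutch auctions are strategically equivalent to first-price auctions
Step 2: The equilibrium bid is b(v) = v*(n-1)/n
Step 3: b = 67/100 * 1/2
Step 4: b = 67/200

67/200


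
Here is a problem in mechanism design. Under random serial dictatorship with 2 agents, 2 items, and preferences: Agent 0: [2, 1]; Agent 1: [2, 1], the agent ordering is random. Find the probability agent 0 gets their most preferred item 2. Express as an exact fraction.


Step 1: Agent 0 wants item 2
Step 2: There are 2 possible orderings of agents
Step 3: In 1 orderings, agent 0 gets item 2
Step 4: Probability = 1/2

1/2


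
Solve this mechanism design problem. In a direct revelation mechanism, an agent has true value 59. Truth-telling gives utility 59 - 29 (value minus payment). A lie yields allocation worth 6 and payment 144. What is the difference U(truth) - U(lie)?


Step 1: U(truth) = value - payment = 59 - 29 = 30
Step 2: U(lie) = allocation - payment = 6 - 144 = -138
Step 3: IC gap = 30 - (-138) = 168

168


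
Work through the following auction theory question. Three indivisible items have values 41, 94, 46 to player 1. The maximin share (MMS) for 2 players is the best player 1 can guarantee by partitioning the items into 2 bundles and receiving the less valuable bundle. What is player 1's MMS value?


Step 1: Item values = 41, 94, 46
Step 2: Enumerate all 2-bundle partitions and take the smaller bundle:
  Partition 1: {41} vs {94,46} -> bundles 41, 140; min = 41
  Partition 2: {94} vs {41,46} -> bundles 94, 87; min = 87
  Partition 3: {46} vs {41,94} -> bundles 46, 135; min = 46
Step 3: MMS = max(41, 87, 46) = 87

87


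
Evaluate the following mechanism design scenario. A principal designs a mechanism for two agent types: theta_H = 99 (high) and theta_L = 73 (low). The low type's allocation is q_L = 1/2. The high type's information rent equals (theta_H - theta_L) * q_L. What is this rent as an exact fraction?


Step 1: theta_H - theta_L = 99 - 73 = 26
Step 2: Information rent = (theta_H - theta_L) * q_L
Step 3: = 26 * 1/2
Step 4: = 13

13


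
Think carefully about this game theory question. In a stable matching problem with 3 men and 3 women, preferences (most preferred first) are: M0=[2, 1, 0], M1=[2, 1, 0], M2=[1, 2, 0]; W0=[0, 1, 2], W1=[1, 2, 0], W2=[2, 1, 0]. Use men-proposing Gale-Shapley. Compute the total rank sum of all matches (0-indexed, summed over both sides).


Step 1: Run Gale-Shapley (men propose, women hold best offer):
  M0 proposes to W2; she accepts
  M1 proposes to W2; she switches from M0
  M2 proposes to W1; she accepts
  M0 proposes to W1; rejected
  M0 proposes to W0; she accepts
Step 2: Final matching: W0-M0, W1-M2, W2-M1
Step 3: 0-indexed ranks (man's rank of his match, then woman's): 2 + 0 + 0 + 1 + 0 + 1
Step 4: Total rank sum = 4

4


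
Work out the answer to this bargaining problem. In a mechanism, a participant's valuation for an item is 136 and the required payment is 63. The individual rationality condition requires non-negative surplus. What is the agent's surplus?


Step 1: Surplus = value - payment = 136 - 63 = 73
Step 2: IR is satisfied (surplus >= 0)

73


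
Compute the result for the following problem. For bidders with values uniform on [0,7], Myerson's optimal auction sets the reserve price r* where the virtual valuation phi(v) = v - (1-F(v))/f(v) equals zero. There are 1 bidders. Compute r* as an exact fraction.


Step 1: For U[0,7], F(v) = v/7 and f(v) = 1/7
Step 2: phi(v) = v - (1 - v/7)/(1/7) = v - (7 - v) = 2v - 7
Step 3: Set phi(r*) = 0: 2r* - 7 = 0
Step 4: r* = 7/2 (the number of bidders n = 1 does not enter)

7/2


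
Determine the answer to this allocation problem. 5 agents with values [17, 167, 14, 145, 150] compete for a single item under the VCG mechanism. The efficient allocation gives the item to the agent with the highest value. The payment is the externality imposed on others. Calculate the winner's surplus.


Step 1: The winner is the agent with the highest value: agent 1 with value 167
Step 2: Values of other agents: [17, 14, 145, 150]
Step 3: VCG payment = max of others' values = 150
Step 4: Surplus = 167 - 150 = 17

17


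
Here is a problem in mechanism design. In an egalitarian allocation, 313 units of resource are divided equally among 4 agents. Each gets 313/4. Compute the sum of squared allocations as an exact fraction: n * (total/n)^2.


Step 1: Each agent's share = 313/4
Step 2: Square of each share = (313/4)^2 = 97969/16
Step 3: Sum of squares = 4 * 97969/16 = 97969/4

97969/4


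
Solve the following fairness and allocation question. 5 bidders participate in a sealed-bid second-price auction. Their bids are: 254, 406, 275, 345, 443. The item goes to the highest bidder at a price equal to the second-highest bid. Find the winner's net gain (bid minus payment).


Step 1: Sort bids in descending order: 443, 406, 345, 275, 254
Step 2: The winning bid is the highest: 443
Step 3: The payment equals the second-highest bid: 406
Step 4: Surplus = winner's bid - payment = 443 - 406 = 37

37


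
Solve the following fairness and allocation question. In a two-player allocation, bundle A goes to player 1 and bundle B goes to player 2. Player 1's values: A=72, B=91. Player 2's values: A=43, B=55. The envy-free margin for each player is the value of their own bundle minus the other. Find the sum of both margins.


Step 1: Player 1's margin = v1(A) - v1(B) = 72 - 91 = -19
Step 2: Player 2's margin = v2(B) - v2(A) = 55 - 43 = 12
Step 3: Total margin = -19 + 12 = -7

-7


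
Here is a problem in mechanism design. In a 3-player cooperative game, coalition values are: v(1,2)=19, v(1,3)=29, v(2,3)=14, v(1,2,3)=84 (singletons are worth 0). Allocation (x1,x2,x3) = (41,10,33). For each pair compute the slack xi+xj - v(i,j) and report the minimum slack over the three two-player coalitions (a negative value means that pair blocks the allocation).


Step 1: Slack for coalition (1,2): x1+x2 - v12 = 51 - 19 = 32
Step 2: Slack for coalition (1,3): x1+x3 - v13 = 74 - 29 = 45
Step 3: Slack for coalition (2,3): x2+x3 - v23 = 43 - 14 = 29
Step 4: Minimum slack = min(32, 45, 29) = 29, attained by (2,3); no pair can gain by deviating, so the allocation is in the core

29


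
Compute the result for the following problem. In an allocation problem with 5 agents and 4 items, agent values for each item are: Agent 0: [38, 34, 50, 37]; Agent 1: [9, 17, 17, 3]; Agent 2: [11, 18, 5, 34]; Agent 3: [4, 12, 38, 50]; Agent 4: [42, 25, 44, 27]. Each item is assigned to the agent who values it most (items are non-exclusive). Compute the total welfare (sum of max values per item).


Step 1: For each item, find the maximum value among all agents.
Step 2: Item 0 -> Agent 4 (value 42)
Step 3: Item 1 -> Agent 0 (value 34)
Step 4: Item 2 -> Agent 0 (value 50)
Step 5: Item 3 -> Agent 3 (value 50)
Step 6: Total welfare = 42 + 34 + 50 + 50 = 176

176


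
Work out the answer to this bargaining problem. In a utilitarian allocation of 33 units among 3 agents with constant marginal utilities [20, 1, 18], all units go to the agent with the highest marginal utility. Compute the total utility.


Step 1: The marginal utilities are [20, 1, 18]
Step 2: The highest marginal utility is 20
Step 3: All 33 units go to that agent
Step 4: Total utility = 20 * 33 = 660

660


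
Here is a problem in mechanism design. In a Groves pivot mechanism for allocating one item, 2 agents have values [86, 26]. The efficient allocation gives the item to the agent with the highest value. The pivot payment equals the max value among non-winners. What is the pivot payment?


Step 1: The efficient winner is agent 0 with value 86
Step 2: Other agents' values: [26]
Step 3: Pivot payment = max(others) = 26
Step 4: The winner pays 26

26


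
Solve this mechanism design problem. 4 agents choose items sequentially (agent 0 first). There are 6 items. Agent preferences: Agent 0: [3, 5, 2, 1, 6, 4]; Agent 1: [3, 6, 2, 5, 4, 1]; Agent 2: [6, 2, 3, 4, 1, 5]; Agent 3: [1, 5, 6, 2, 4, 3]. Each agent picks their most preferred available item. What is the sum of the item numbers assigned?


Step 1: Agent 0 picks item 3
Step 2: Agent 1 picks item 6
Step 3: Agent 2 picks item 2
Step 4: Agent 3 picks item 1
Step 5: Sum = 3 + 6 + 2 + 1 = 12

12


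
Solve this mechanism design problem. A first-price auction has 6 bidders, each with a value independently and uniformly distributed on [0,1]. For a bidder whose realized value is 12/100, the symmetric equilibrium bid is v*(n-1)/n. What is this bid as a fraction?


Step 1: The symmetric BNE bidding function is b(v) = v * (n-1) / n
Step 2: Substitute v = 3/25 and n = 6
Step 3: b = 3/25 * 5/6
Step 4: b = 1/10

1/10


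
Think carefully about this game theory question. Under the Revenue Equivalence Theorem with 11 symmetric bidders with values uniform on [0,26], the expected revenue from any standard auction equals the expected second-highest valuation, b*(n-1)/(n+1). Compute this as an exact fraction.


Step 1: By Revenue Equivalence, expected revenue = b*(n-1)/(n+1)
Step 2: Substituting n = 11, b = 26
Step 3: Revenue = 26*(11-1)/(11+1) = 26*10/12
Step 4: Revenue = 260/12 = 65/3

65/3


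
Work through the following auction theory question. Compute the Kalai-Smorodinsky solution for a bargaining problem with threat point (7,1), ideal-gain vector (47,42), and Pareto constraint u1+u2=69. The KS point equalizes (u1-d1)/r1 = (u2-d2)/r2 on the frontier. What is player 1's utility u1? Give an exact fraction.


Step 1: At the KS point, (u1-d1)/r1 = (u2-d2)/r2 = t and u1+u2 = 69
Step 2: u1 = d1 + r1*t and u2 = d2 + r2*t, so (d1 + r1*t) + (d2 + r2*t) = 69
Step 3: t = (69 - 7 - 1)/(47 + 42) = 61/89
Step 4: u1 = d1 + r1*t = 7 + 47 * 61/89 = 3490/89
Step 5: (Check: u2 = d2 + r2*t = 2651/89; u1+u2 = 3490/89 + 2651/89 = 69, on the frontier.)

3490/89


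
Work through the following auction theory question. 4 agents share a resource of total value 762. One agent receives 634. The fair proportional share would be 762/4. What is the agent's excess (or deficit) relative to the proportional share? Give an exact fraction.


Step 1: Proportional share = 762/4 = 381/2
Step 2: Agent's actual allocation = 634
Step 3: Excess = 634 - 381/2 = 887/2

887/2


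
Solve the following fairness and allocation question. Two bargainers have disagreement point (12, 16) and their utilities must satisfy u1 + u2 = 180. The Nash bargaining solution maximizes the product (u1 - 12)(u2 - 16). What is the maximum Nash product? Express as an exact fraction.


Step 1: The Nash solution splits surplus symmetrically above the disagreement point
Step 2: u1 = (total + d1 - d2)/2 = (180 + 12 - 16)/2 = 88
Step 3: u2 = (total - d1 + d2)/2 = (180 - 12 + 16)/2 = 92
Step 4: Nash product = (88 - 12) * (92 - 16)
Step 5: = 76 * 76 = 5776

5776


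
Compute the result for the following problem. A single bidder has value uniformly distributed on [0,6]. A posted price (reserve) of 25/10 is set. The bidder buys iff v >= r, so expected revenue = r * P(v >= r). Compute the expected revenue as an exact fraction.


Step 1: Posted price r = 5/2, value support [0,6]
Step 2: P(v >= r) = (6 - 5/2)/6 = 7/12
Step 3: Expected revenue = r * P(v >= r) = 5/2 * 7/12
Step 4: Revenue = 35/24

35/24


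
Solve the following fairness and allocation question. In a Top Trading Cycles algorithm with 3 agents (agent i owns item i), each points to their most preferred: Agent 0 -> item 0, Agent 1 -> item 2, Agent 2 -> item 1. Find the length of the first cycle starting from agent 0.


Step 1: Trace the pointer graph from agent 0: 0 -> 0
Step 2: A cycle is detected when we revisit agent 0
Step 3: The cycle is: 0 -> 0
Step 4: Cycle length = 1

1


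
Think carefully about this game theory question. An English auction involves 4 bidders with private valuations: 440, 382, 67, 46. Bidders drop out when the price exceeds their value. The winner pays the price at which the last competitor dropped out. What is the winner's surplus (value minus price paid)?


Step 1: Identify the highest value: 440
Step 2: Identify the second-highest value: 382
Step 3: The final price = second-highest value = 382
Step 4: Surplus = 440 - 382 = 58

58


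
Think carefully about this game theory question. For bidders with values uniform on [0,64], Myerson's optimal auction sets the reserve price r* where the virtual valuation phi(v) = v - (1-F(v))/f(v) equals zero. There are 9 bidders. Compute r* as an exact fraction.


Step 1: For U[0,64], F(v) = v/64 and f(v) = 1/64
Step 2: phi(v) = v - (1 - v/64)/(1/64) = v - (64 - v) = 2v - 64
Step 3: Set phi(r*) = 0: 2r* - 64 = 0
Step 4: r* = 64/2 = 32 (the number of bidders n = 9 does not enter)

32


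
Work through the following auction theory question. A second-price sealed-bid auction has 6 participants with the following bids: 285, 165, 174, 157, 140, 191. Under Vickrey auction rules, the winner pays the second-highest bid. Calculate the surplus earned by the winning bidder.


Step 1: Sort bids in descending order: 285, 191, 174, 165, 157, 140
Step 2: The winning bid is the highest: 285
Step 3: The payment equals the second-highest bid: 191
Step 4: Surplus = winner's bid - payment = 285 - 191 = 94

94


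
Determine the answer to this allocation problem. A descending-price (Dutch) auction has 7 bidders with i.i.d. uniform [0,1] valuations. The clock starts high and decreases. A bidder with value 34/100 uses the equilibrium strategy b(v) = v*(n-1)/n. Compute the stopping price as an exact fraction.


Step 1: Dutch auctions are strategically equivalent to first-price auctions
Step 2: The equilibrium bid is b(v) = v*(n-1)/n
Step 3: b = 17/50 * 6/7
Step 4: b = 51/175

51/175


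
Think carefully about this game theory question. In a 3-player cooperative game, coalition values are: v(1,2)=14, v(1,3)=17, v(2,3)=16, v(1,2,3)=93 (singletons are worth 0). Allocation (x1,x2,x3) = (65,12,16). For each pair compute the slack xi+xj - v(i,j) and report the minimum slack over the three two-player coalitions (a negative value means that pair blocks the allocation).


Step 1: Slack for coalition (1,2): x1+x2 - v12 = 77 - 14 = 63
Step 2: Slack for coalition (1,3): x1+x3 - v13 = 81 - 17 = 64
Step 3: Slack for coalition (2,3): x2+x3 - v23 = 28 - 16 = 12
Step 4: Minimum slack = min(63, 64, 12) = 12, attained by (2,3); no pair can gain by deviating, so the allocation is in the core

12


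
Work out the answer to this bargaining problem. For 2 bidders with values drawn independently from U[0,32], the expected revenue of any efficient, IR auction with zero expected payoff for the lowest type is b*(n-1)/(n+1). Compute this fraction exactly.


Step 1: By Revenue Equivalence, expected revenue = b*(n-1)/(n+1)
Step 2: Substituting n = 2, b = 32
Step 3: Revenue = 32*(2-1)/(2+1) = 32*1/3
Step 4: Revenue = 32/3

32/3
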